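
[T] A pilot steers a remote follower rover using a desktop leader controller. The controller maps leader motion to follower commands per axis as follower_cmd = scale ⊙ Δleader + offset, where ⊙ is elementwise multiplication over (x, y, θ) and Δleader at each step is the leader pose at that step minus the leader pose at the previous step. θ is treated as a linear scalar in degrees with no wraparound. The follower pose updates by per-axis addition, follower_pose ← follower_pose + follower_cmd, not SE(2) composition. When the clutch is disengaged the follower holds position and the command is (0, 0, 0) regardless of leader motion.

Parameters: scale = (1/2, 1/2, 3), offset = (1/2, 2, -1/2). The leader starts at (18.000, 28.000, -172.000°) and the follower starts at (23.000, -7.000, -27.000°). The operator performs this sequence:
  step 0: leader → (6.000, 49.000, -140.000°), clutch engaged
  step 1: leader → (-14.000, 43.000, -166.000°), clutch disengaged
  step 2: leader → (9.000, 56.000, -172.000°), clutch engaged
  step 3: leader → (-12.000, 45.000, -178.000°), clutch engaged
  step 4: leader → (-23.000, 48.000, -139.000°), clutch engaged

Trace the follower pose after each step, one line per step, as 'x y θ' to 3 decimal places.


17.500 5.500 68.500
17.500 5.500 68.500
29.500 14.000 50.000
19.500 10.500 31.500
14.500 14.000 148.000

step 0: Δleader=(-12.000, 21.000, 32.000°), engaged; cmd=(-5.500, 12.500, 95.500°) → follower=(17.500, 5.500, 68.500°)
step 1: Δleader=(-20.000, -6.000, -26.000°), disengaged; cmd=(0,0,0) → follower holds at (17.500, 5.500, 68.500°)
step 2: Δleader=(23.000, 13.000, -6.000°), engaged; cmd=(12.000, 8.500, -18.500°) → follower=(29.500, 14.000, 50.000°)
step 3: Δleader=(-21.000, -11.000, -6.000°), engaged; cmd=(-10.000, -3.500, -18.500°) → follower=(19.500, 10.500, 31.500°)
step 4: Δleader=(-11.000, 3.000, 39.000°), engaged; cmd=(-5.000, 3.500, 116.500°) → follower=(14.500, 14.000, 148.000°)


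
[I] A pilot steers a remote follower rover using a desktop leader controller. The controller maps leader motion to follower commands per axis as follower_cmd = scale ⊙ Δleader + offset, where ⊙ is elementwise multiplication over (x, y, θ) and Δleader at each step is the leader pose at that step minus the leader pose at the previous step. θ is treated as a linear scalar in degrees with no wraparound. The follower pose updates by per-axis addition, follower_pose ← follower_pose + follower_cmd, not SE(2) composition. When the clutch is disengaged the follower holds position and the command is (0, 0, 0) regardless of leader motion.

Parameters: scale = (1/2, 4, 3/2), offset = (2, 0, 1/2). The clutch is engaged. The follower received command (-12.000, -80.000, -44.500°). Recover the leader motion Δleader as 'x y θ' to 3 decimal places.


axis x: (-12.000 − 2) / (1/2) = -28.000
axis y: (-80.000 − 0) / (4) = -20.000
axis θ: (-44.500 − 1/2) / (3/2) = -30.000

-28.000 -20.000 -30.000


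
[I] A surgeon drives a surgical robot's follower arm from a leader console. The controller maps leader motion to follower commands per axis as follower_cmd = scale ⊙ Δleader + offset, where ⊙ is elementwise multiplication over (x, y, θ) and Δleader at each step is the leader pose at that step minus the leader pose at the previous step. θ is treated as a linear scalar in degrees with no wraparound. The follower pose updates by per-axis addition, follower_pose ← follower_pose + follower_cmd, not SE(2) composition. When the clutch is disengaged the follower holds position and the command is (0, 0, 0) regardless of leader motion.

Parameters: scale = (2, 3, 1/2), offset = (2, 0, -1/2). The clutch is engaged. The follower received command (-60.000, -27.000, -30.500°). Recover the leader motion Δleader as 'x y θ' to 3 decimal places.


axis x: (-60.000 − 2) / (2) = -31.000
axis y: (-27.000 − 0) / (3) = -9.000
axis θ: (-30.500 − -1/2) / (1/2) = -60.000

-31.000 -9.000 -60.000


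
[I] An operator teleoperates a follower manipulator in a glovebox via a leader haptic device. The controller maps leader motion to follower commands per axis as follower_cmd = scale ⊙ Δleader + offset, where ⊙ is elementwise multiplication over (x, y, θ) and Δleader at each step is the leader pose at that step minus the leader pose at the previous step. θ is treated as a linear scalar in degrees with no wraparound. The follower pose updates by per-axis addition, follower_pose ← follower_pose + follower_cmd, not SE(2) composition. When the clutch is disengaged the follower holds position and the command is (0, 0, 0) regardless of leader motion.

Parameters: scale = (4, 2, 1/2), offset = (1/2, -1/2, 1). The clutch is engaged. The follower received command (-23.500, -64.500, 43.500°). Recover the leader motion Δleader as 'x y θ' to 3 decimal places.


axis x: (-23.500 − 1/2) / (4) = -6.000
axis y: (-64.500 − -1/2) / (2) = -32.000
axis θ: (43.500 − 1) / (1/2) = 85.000

-6.000 -32.000 85.000


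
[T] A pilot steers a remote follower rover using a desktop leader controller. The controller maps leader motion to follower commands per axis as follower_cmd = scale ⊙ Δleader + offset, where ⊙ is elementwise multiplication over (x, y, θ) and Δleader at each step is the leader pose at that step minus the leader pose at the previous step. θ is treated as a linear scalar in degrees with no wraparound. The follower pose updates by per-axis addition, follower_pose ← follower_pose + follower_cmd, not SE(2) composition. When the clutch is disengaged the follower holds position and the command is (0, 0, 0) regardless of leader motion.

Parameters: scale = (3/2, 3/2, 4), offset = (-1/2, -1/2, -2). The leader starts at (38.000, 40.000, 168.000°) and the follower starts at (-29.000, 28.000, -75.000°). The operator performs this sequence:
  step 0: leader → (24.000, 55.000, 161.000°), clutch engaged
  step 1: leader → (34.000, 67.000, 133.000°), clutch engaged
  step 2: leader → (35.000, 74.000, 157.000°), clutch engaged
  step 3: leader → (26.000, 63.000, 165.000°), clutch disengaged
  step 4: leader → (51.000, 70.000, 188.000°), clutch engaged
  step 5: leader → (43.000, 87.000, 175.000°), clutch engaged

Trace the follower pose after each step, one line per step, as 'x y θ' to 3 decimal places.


step 0: Δleader=(-14.000, 15.000, -7.000°), engaged; cmd=(-21.500, 22.000, -30.000°) → follower=(-50.500, 50.000, -105.000°)
step 1: Δleader=(10.000, 12.000, -28.000°), engaged; cmd=(14.500, 17.500, -114.000°) → follower=(-36.000, 67.500, -219.000°)
step 2: Δleader=(1.000, 7.000, 24.000°), engaged; cmd=(1.000, 10.000, 94.000°) → follower=(-35.000, 77.500, -125.000°)
step 3: Δleader=(-9.000, -11.000, 8.000°), disengaged; cmd=(0,0,0) → follower holds at (-35.000, 77.500, -125.000°)
step 4: Δleader=(25.000, 7.000, 23.000°), engaged; cmd=(37.000, 10.000, 90.000°) → follower=(2.000, 87.500, -35.000°)
step 5: Δleader=(-8.000, 17.000, -13.000°), engaged; cmd=(-12.500, 25.000, -54.000°) → follower=(-10.500, 112.500, -89.000°)

-50.500 50.000 -105.000
-36.000 67.500 -219.000
-35.000 77.500 -125.000
-35.000 77.500 -125.000
2.000 87.500 -35.000
-10.500 112.500 -89.000


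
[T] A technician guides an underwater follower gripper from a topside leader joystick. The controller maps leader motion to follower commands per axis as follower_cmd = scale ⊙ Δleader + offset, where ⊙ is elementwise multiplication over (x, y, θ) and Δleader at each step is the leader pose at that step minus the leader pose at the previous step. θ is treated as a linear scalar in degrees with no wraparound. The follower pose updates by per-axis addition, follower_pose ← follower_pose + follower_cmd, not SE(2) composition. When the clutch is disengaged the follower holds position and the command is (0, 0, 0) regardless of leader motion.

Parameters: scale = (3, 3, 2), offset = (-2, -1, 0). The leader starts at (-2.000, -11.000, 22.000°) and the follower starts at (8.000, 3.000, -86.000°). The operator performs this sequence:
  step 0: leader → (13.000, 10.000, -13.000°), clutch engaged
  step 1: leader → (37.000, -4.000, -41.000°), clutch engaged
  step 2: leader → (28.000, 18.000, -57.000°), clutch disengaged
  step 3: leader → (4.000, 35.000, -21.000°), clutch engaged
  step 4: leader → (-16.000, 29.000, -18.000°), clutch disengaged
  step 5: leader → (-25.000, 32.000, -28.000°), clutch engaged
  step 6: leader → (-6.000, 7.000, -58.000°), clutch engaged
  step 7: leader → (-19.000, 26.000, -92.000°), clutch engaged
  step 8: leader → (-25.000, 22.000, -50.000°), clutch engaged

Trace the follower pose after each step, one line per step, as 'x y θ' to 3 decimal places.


step 0: Δleader=(15.000, 21.000, -35.000°), engaged; cmd=(43.000, 62.000, -70.000°) → follower=(51.000, 65.000, -156.000°)
step 1: Δleader=(24.000, -14.000, -28.000°), engaged; cmd=(70.000, -43.000, -56.000°) → follower=(121.000, 22.000, -212.000°)
step 2: Δleader=(-9.000, 22.000, -16.000°), disengaged; cmd=(0,0,0) → follower holds at (121.000, 22.000, -212.000°)
step 3: Δleader=(-24.000, 17.000, 36.000°), engaged; cmd=(-74.000, 50.000, 72.000°) → follower=(47.000, 72.000, -140.000°)
step 4: Δleader=(-20.000, -6.000, 3.000°), disengaged; cmd=(0,0,0) → follower holds at (47.000, 72.000, -140.000°)
step 5: Δleader=(-9.000, 3.000, -10.000°), engaged; cmd=(-29.000, 8.000, -20.000°) → follower=(18.000, 80.000, -160.000°)
step 6: Δleader=(19.000, -25.000, -30.000°), engaged; cmd=(55.000, -76.000, -60.000°) → follower=(73.000, 4.000, -220.000°)
step 7: Δleader=(-13.000, 19.000, -34.000°), engaged; cmd=(-41.000, 56.000, -68.000°) → follower=(32.000, 60.000, -288.000°)
step 8: Δleader=(-6.000, -4.000, 42.000°), engaged; cmd=(-20.000, -13.000, 84.000°) → follower=(12.000, 47.000, -204.000°)

51.000 65.000 -156.000
121.000 22.000 -212.000
121.000 22.000 -212.000
47.000 72.000 -140.000
47.000 72.000 -140.000
18.000 80.000 -160.000
73.000 4.000 -220.000
32.000 60.000 -288.000
12.000 47.000 -204.000


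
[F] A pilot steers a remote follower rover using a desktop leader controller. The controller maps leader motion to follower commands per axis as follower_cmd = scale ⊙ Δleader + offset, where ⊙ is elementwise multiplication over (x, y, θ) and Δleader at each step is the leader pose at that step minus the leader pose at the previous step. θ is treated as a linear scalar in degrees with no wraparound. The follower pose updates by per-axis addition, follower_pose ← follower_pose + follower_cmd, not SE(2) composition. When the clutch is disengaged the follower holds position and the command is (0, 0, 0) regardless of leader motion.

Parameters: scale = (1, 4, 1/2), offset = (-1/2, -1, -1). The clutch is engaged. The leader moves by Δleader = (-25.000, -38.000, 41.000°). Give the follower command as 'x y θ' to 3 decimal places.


axis x: 1·-25.000 + -1/2 = -25.500
axis y: 4·-38.000 + -1 = -153.000
axis θ: 1/2·41.000 + -1 = 19.500

-25.500 -153.000 19.500


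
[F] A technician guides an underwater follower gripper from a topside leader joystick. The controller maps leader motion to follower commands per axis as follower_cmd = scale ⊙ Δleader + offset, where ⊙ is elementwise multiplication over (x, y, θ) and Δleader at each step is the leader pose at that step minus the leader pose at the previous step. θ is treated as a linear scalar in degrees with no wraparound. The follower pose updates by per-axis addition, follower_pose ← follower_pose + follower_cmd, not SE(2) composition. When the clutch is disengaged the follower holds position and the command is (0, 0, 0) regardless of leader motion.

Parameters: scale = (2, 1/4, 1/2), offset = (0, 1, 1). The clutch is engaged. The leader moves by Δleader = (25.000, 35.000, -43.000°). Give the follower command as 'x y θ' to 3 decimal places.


50.000 9.750 -20.500

axis x: 2·25.000 + 0 = 50.000
axis y: 1/4·35.000 + 1 = 9.750
axis θ: 1/2·-43.000 + 1 = -20.500


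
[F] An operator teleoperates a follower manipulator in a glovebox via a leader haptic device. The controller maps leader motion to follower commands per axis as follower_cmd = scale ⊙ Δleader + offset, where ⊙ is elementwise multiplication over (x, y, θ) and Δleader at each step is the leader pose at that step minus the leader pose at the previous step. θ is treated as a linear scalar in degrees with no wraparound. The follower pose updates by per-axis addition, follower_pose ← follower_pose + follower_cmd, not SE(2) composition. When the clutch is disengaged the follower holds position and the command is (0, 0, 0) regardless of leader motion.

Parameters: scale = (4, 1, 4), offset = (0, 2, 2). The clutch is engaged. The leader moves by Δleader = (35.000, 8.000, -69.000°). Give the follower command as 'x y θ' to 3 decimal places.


axis x: 4·35.000 + 0 = 140.000
axis y: 1·8.000 + 2 = 10.000
axis θ: 4·-69.000 + 2 = -274.000

140.000 10.000 -274.000


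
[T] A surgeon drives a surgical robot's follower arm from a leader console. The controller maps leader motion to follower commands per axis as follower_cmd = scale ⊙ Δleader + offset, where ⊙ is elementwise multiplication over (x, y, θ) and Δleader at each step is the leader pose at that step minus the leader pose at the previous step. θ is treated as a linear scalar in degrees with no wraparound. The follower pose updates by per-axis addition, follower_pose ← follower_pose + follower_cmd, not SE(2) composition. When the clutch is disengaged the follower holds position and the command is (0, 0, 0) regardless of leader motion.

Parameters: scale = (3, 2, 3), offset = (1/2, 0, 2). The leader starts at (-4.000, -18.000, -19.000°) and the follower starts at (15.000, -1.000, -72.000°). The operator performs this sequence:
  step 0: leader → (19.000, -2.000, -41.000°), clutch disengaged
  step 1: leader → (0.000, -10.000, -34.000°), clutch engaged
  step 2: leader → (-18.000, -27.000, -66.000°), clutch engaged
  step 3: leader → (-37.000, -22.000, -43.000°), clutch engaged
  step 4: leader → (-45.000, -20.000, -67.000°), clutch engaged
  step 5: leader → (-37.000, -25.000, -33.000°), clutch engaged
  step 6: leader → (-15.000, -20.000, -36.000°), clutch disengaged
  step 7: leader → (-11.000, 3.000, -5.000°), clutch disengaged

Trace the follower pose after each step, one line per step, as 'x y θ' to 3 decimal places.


15.000 -1.000 -72.000
-41.500 -17.000 -49.000
-95.000 -51.000 -143.000
-151.500 -41.000 -72.000
-175.000 -37.000 -142.000
-150.500 -47.000 -38.000
-150.500 -47.000 -38.000
-150.500 -47.000 -38.000

step 0: Δleader=(23.000, 16.000, -22.000°), disengaged; cmd=(0,0,0) → follower holds at (15.000, -1.000, -72.000°)
step 1: Δleader=(-19.000, -8.000, 7.000°), engaged; cmd=(-56.500, -16.000, 23.000°) → follower=(-41.500, -17.000, -49.000°)
step 2: Δleader=(-18.000, -17.000, -32.000°), engaged; cmd=(-53.500, -34.000, -94.000°) → follower=(-95.000, -51.000, -143.000°)
step 3: Δleader=(-19.000, 5.000, 23.000°), engaged; cmd=(-56.500, 10.000, 71.000°) → follower=(-151.500, -41.000, -72.000°)
step 4: Δleader=(-8.000, 2.000, -24.000°), engaged; cmd=(-23.500, 4.000, -70.000°) → follower=(-175.000, -37.000, -142.000°)
step 5: Δleader=(8.000, -5.000, 34.000°), engaged; cmd=(24.500, -10.000, 104.000°) → follower=(-150.500, -47.000, -38.000°)
step 6: Δleader=(22.000, 5.000, -3.000°), disengaged; cmd=(0,0,0) → follower holds at (-150.500, -47.000, -38.000°)
step 7: Δleader=(4.000, 23.000, 31.000°), disengaged; cmd=(0,0,0) → follower holds at (-150.500, -47.000, -38.000°)


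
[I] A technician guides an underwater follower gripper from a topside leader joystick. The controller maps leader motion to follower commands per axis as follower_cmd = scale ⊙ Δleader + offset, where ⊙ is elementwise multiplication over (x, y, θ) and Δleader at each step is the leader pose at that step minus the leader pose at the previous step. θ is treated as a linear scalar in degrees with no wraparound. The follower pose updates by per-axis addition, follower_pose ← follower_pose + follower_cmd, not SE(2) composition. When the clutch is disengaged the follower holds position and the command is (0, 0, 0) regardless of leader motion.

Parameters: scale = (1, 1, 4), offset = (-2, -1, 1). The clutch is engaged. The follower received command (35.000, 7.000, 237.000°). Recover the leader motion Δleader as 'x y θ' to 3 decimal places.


axis x: (35.000 − -2) / (1) = 37.000
axis y: (7.000 − -1) / (1) = 8.000
axis θ: (237.000 − 1) / (4) = 59.000

37.000 8.000 59.000


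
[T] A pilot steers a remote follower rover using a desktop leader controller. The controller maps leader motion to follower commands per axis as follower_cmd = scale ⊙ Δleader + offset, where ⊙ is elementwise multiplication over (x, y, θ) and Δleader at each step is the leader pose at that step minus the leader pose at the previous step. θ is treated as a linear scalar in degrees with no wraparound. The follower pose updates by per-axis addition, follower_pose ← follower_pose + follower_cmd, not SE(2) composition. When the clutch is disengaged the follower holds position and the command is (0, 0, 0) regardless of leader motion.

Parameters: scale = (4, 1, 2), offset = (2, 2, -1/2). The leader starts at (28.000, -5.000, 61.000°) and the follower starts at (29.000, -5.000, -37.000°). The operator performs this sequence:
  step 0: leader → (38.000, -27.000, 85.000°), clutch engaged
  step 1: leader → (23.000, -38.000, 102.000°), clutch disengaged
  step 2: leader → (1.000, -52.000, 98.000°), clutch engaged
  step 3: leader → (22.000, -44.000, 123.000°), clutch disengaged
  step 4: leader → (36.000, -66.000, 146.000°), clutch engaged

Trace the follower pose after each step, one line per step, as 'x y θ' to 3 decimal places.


step 0: Δleader=(10.000, -22.000, 24.000°), engaged; cmd=(42.000, -20.000, 47.500°) → follower=(71.000, -25.000, 10.500°)
step 1: Δleader=(-15.000, -11.000, 17.000°), disengaged; cmd=(0,0,0) → follower holds at (71.000, -25.000, 10.500°)
step 2: Δleader=(-22.000, -14.000, -4.000°), engaged; cmd=(-86.000, -12.000, -8.500°) → follower=(-15.000, -37.000, 2.000°)
step 3: Δleader=(21.000, 8.000, 25.000°), disengaged; cmd=(0,0,0) → follower holds at (-15.000, -37.000, 2.000°)
step 4: Δleader=(14.000, -22.000, 23.000°), engaged; cmd=(58.000, -20.000, 45.500°) → follower=(43.000, -57.000, 47.500°)

71.000 -25.000 10.500
71.000 -25.000 10.500
-15.000 -37.000 2.000
-15.000 -37.000 2.000
43.000 -57.000 47.500


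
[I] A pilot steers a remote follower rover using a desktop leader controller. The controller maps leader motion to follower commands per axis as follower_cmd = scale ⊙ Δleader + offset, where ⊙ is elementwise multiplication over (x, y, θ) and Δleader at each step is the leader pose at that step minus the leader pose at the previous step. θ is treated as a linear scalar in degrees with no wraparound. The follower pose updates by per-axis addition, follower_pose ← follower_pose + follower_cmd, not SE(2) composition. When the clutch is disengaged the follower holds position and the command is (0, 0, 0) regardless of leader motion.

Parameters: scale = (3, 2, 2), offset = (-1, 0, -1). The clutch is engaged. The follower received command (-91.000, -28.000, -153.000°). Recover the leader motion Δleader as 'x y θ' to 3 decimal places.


-30.000 -14.000 -76.000

axis x: (-91.000 − -1) / (3) = -30.000
axis y: (-28.000 − 0) / (2) = -14.000
axis θ: (-153.000 − -1) / (2) = -76.000


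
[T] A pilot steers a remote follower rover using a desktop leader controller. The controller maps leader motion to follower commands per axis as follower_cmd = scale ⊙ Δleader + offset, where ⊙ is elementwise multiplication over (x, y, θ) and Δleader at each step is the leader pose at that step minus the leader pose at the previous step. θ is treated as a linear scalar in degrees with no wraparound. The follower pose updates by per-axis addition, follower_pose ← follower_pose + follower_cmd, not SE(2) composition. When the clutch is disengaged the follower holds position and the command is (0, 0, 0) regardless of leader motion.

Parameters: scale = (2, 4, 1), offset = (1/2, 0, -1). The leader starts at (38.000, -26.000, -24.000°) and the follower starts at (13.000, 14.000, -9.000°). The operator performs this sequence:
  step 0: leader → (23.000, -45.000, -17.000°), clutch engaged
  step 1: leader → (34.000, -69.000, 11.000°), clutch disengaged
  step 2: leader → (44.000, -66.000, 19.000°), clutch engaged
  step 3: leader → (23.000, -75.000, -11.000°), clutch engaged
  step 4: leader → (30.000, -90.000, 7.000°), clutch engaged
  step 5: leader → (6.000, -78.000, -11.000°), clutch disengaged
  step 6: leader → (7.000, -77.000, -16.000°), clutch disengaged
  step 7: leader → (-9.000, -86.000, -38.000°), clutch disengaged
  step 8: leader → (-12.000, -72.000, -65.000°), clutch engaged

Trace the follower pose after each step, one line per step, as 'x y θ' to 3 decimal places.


step 0: Δleader=(-15.000, -19.000, 7.000°), engaged; cmd=(-29.500, -76.000, 6.000°) → follower=(-16.500, -62.000, -3.000°)
step 1: Δleader=(11.000, -24.000, 28.000°), disengaged; cmd=(0,0,0) → follower holds at (-16.500, -62.000, -3.000°)
step 2: Δleader=(10.000, 3.000, 8.000°), engaged; cmd=(20.500, 12.000, 7.000°) → follower=(4.000, -50.000, 4.000°)
step 3: Δleader=(-21.000, -9.000, -30.000°), engaged; cmd=(-41.500, -36.000, -31.000°) → follower=(-37.500, -86.000, -27.000°)
step 4: Δleader=(7.000, -15.000, 18.000°), engaged; cmd=(14.500, -60.000, 17.000°) → follower=(-23.000, -146.000, -10.000°)
step 5: Δleader=(-24.000, 12.000, -18.000°), disengaged; cmd=(0,0,0) → follower holds at (-23.000, -146.000, -10.000°)
step 6: Δleader=(1.000, 1.000, -5.000°), disengaged; cmd=(0,0,0) → follower holds at (-23.000, -146.000, -10.000°)
step 7: Δleader=(-16.000, -9.000, -22.000°), disengaged; cmd=(0,0,0) → follower holds at (-23.000, -146.000, -10.000°)
step 8: Δleader=(-3.000, 14.000, -27.000°), engaged; cmd=(-5.500, 56.000, -28.000°) → follower=(-28.500, -90.000, -38.000°)

-16.500 -62.000 -3.000
-16.500 -62.000 -3.000
4.000 -50.000 4.000
-37.500 -86.000 -27.000
-23.000 -146.000 -10.000
-23.000 -146.000 -10.000
-23.000 -146.000 -10.000
-23.000 -146.000 -10.000
-28.500 -90.000 -38.000


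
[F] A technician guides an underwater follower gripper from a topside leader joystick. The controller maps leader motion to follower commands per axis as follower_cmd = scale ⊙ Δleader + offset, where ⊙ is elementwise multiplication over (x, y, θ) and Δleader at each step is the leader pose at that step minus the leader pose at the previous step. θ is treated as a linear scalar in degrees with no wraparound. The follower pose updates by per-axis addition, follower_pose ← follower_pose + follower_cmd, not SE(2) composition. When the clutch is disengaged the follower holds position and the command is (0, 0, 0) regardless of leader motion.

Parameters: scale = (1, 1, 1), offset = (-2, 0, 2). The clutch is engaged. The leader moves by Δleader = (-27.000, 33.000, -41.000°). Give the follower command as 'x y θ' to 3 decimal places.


axis x: 1·-27.000 + -2 = -29.000
axis y: 1·33.000 + 0 = 33.000
axis θ: 1·-41.000 + 2 = -39.000

-29.000 33.000 -39.000


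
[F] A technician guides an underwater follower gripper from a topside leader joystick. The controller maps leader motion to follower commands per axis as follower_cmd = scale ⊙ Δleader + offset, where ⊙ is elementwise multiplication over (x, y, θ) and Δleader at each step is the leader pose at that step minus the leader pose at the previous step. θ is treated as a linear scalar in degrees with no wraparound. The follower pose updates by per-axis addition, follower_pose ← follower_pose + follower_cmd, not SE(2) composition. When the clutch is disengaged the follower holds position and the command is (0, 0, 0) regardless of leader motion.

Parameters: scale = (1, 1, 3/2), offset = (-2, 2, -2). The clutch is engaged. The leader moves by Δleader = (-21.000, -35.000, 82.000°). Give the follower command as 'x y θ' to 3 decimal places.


axis x: 1·-21.000 + -2 = -23.000
axis y: 1·-35.000 + 2 = -33.000
axis θ: 3/2·82.000 + -2 = 121.000

-23.000 -33.000 121.000


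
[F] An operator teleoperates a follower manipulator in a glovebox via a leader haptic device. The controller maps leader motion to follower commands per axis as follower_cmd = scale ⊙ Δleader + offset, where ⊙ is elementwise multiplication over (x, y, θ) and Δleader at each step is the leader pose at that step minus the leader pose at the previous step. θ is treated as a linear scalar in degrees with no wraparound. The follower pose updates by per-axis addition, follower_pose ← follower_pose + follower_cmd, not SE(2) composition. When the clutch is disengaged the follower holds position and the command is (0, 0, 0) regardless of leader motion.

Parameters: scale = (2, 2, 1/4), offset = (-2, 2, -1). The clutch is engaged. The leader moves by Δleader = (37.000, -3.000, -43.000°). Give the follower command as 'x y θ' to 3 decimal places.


72.000 -4.000 -11.750

axis x: 2·37.000 + -2 = 72.000
axis y: 2·-3.000 + 2 = -4.000
axis θ: 1/4·-43.000 + -1 = -11.750


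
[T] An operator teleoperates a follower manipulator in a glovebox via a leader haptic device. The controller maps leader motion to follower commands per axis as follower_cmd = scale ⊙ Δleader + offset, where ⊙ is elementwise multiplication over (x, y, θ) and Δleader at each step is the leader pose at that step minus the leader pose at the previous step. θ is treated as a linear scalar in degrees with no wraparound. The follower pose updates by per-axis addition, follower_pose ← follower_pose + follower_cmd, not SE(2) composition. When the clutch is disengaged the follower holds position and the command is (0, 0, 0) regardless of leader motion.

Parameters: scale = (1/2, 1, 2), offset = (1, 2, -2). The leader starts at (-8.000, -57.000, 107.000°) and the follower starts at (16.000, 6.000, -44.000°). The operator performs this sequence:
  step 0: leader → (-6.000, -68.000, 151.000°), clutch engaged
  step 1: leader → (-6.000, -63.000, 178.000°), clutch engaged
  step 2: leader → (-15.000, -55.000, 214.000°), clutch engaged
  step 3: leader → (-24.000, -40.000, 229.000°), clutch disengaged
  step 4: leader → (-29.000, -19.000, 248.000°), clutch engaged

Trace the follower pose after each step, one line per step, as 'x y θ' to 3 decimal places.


step 0: Δleader=(2.000, -11.000, 44.000°), engaged; cmd=(2.000, -9.000, 86.000°) → follower=(18.000, -3.000, 42.000°)
step 1: Δleader=(0.000, 5.000, 27.000°), engaged; cmd=(1.000, 7.000, 52.000°) → follower=(19.000, 4.000, 94.000°)
step 2: Δleader=(-9.000, 8.000, 36.000°), engaged; cmd=(-3.500, 10.000, 70.000°) → follower=(15.500, 14.000, 164.000°)
step 3: Δleader=(-9.000, 15.000, 15.000°), disengaged; cmd=(0,0,0) → follower holds at (15.500, 14.000, 164.000°)
step 4: Δleader=(-5.000, 21.000, 19.000°), engaged; cmd=(-1.500, 23.000, 36.000°) → follower=(14.000, 37.000, 200.000°)

18.000 -3.000 42.000
19.000 4.000 94.000
15.500 14.000 164.000
15.500 14.000 164.000
14.000 37.000 200.000


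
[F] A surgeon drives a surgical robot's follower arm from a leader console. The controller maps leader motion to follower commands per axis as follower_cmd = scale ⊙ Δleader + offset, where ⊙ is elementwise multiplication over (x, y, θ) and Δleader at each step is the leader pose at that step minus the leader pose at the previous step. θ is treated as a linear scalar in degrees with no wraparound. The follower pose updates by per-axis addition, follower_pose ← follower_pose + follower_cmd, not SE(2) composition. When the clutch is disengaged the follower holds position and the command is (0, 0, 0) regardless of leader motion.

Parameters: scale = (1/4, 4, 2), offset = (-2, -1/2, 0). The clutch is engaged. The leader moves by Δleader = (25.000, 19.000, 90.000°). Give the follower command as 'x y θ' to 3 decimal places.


4.250 75.500 180.000

axis x: 1/4·25.000 + -2 = 4.250
axis y: 4·19.000 + -1/2 = 75.500
axis θ: 2·90.000 + 0 = 180.000


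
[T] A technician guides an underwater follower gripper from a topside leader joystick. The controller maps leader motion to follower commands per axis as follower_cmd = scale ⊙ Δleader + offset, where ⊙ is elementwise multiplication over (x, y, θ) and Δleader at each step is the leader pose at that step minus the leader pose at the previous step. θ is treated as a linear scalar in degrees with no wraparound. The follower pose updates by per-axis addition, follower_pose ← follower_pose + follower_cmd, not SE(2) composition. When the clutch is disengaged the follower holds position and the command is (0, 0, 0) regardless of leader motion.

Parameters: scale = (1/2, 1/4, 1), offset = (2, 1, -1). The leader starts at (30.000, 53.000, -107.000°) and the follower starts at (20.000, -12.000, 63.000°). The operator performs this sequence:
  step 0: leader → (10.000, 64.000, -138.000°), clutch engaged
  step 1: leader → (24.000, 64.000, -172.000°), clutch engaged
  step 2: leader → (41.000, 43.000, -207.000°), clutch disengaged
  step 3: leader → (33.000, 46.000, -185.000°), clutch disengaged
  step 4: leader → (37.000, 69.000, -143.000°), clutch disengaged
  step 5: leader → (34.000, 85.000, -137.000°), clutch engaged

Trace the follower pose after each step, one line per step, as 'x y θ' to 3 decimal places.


12.000 -8.250 31.000
21.000 -7.250 -4.000
21.000 -7.250 -4.000
21.000 -7.250 -4.000
21.000 -7.250 -4.000
21.500 -2.250 1.000

step 0: Δleader=(-20.000, 11.000, -31.000°), engaged; cmd=(-8.000, 3.750, -32.000°) → follower=(12.000, -8.250, 31.000°)
step 1: Δleader=(14.000, 0.000, -34.000°), engaged; cmd=(9.000, 1.000, -35.000°) → follower=(21.000, -7.250, -4.000°)
step 2: Δleader=(17.000, -21.000, -35.000°), disengaged; cmd=(0,0,0) → follower holds at (21.000, -7.250, -4.000°)
step 3: Δleader=(-8.000, 3.000, 22.000°), disengaged; cmd=(0,0,0) → follower holds at (21.000, -7.250, -4.000°)
step 4: Δleader=(4.000, 23.000, 42.000°), disengaged; cmd=(0,0,0) → follower holds at (21.000, -7.250, -4.000°)
step 5: Δleader=(-3.000, 16.000, 6.000°), engaged; cmd=(0.500, 5.000, 5.000°) → follower=(21.500, -2.250, 1.000°)


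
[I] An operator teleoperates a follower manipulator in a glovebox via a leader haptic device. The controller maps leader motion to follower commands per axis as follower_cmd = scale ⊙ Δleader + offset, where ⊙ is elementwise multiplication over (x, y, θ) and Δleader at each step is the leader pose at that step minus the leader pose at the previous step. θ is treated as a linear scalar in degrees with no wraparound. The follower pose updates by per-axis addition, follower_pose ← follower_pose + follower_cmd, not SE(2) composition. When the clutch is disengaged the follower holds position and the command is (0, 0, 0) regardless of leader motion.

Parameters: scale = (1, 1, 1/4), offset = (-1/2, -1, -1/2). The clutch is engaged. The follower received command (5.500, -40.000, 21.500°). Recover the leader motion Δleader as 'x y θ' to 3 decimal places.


6.000 -39.000 88.000

axis x: (5.500 − -1/2) / (1) = 6.000
axis y: (-40.000 − -1) / (1) = -39.000
axis θ: (21.500 − -1/2) / (1/4) = 88.000


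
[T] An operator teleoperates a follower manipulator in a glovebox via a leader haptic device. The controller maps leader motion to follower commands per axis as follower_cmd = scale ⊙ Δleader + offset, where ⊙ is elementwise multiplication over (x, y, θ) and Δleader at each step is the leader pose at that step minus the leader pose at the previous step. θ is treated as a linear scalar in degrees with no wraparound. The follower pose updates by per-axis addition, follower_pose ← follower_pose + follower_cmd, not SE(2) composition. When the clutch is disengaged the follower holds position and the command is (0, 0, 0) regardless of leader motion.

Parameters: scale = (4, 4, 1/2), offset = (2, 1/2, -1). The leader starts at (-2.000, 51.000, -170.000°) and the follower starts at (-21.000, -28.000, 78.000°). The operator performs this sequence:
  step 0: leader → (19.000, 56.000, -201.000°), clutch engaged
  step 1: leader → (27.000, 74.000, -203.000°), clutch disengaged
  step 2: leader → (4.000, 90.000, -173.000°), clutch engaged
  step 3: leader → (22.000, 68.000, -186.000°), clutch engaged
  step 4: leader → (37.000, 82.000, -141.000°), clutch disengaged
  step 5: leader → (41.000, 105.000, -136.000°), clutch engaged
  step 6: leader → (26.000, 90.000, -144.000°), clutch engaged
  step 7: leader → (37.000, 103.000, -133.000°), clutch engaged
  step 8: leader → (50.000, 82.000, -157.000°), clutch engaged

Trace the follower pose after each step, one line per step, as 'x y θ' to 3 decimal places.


step 0: Δleader=(21.000, 5.000, -31.000°), engaged; cmd=(86.000, 20.500, -16.500°) → follower=(65.000, -7.500, 61.500°)
step 1: Δleader=(8.000, 18.000, -2.000°), disengaged; cmd=(0,0,0) → follower holds at (65.000, -7.500, 61.500°)
step 2: Δleader=(-23.000, 16.000, 30.000°), engaged; cmd=(-90.000, 64.500, 14.000°) → follower=(-25.000, 57.000, 75.500°)
step 3: Δleader=(18.000, -22.000, -13.000°), engaged; cmd=(74.000, -87.500, -7.500°) → follower=(49.000, -30.500, 68.000°)
step 4: Δleader=(15.000, 14.000, 45.000°), disengaged; cmd=(0,0,0) → follower holds at (49.000, -30.500, 68.000°)
step 5: Δleader=(4.000, 23.000, 5.000°), engaged; cmd=(18.000, 92.500, 1.500°) → follower=(67.000, 62.000, 69.500°)
step 6: Δleader=(-15.000, -15.000, -8.000°), engaged; cmd=(-58.000, -59.500, -5.000°) → follower=(9.000, 2.500, 64.500°)
step 7: Δleader=(11.000, 13.000, 11.000°), engaged; cmd=(46.000, 52.500, 4.500°) → follower=(55.000, 55.000, 69.000°)
step 8: Δleader=(13.000, -21.000, -24.000°), engaged; cmd=(54.000, -83.500, -13.000°) → follower=(109.000, -28.500, 56.000°)

65.000 -7.500 61.500
65.000 -7.500 61.500
-25.000 57.000 75.500
49.000 -30.500 68.000
49.000 -30.500 68.000
67.000 62.000 69.500
9.000 2.500 64.500
55.000 55.000 69.000
109.000 -28.500 56.000


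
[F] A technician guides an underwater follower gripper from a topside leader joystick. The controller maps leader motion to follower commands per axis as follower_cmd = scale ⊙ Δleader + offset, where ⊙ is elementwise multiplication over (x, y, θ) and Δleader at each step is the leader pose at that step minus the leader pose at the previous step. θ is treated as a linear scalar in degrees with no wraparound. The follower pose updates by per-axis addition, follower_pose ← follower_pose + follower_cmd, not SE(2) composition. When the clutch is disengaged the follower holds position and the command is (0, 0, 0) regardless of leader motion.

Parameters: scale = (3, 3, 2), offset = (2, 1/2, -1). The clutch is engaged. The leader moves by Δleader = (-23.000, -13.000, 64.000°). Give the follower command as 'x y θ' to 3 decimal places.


axis x: 3·-23.000 + 2 = -67.000
axis y: 3·-13.000 + 1/2 = -38.500
axis θ: 2·64.000 + -1 = 127.000

-67.000 -38.500 127.000


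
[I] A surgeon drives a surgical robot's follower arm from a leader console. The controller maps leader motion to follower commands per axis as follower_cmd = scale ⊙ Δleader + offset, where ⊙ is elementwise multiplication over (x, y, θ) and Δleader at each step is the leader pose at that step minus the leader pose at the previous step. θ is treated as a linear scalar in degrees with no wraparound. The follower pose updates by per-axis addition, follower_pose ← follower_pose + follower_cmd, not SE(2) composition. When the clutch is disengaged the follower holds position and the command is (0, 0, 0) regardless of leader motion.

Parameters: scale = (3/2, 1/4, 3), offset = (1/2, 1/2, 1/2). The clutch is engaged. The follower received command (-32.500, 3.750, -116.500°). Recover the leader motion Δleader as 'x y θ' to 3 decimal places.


-22.000 13.000 -39.000

axis x: (-32.500 − 1/2) / (3/2) = -22.000
axis y: (3.750 − 1/2) / (1/4) = 13.000
axis θ: (-116.500 − 1/2) / (3) = -39.000


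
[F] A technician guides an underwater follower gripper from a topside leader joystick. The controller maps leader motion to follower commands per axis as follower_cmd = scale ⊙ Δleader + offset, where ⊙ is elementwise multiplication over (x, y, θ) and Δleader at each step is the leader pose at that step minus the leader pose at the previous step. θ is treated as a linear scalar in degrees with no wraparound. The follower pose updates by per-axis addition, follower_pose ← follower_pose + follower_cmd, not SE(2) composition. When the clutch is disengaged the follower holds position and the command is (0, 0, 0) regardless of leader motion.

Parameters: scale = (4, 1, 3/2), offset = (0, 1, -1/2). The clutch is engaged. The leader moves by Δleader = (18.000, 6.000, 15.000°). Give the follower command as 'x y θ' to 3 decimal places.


axis x: 4·18.000 + 0 = 72.000
axis y: 1·6.000 + 1 = 7.000
axis θ: 3/2·15.000 + -1/2 = 22.000

72.000 7.000 22.000


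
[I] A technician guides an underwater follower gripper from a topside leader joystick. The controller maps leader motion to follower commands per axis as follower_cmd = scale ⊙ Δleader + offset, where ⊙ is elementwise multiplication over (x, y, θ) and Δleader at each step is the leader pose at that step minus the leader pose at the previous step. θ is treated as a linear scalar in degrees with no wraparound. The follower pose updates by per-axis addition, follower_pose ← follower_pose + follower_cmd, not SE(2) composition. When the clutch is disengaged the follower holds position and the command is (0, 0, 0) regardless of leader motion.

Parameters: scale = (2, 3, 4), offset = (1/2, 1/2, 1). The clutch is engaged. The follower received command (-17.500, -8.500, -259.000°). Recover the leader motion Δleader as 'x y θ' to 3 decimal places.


axis x: (-17.500 − 1/2) / (2) = -9.000
axis y: (-8.500 − 1/2) / (3) = -3.000
axis θ: (-259.000 − 1) / (4) = -65.000

-9.000 -3.000 -65.000


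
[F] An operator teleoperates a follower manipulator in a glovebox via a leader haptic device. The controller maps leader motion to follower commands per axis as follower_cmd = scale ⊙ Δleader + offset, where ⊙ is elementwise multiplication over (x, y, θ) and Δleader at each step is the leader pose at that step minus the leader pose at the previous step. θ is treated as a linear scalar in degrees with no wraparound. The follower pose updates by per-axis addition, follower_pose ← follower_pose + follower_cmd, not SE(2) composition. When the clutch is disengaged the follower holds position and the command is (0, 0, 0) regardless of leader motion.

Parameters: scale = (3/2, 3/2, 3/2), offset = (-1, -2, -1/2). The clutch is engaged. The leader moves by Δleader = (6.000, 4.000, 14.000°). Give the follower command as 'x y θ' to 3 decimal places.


8.000 4.000 20.500

axis x: 3/2·6.000 + -1 = 8.000
axis y: 3/2·4.000 + -2 = 4.000
axis θ: 3/2·14.000 + -1/2 = 20.500


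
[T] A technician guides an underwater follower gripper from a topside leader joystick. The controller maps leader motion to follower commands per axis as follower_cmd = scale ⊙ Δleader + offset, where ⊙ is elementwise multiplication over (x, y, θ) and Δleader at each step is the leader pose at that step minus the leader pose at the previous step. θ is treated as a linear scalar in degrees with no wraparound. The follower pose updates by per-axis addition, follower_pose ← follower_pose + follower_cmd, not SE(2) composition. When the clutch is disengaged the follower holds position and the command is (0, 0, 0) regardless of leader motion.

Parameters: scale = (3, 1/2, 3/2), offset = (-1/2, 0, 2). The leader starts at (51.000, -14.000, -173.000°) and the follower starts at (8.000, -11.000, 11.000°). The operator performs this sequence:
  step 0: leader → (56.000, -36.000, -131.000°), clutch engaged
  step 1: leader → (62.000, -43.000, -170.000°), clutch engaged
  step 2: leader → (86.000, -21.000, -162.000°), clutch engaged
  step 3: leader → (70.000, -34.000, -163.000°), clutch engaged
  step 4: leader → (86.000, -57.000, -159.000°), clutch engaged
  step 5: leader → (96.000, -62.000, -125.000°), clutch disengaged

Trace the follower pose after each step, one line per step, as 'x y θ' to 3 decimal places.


22.500 -22.000 76.000
40.000 -25.500 19.500
111.500 -14.500 33.500
63.000 -21.000 34.000
110.500 -32.500 42.000
110.500 -32.500 42.000

step 0: Δleader=(5.000, -22.000, 42.000°), engaged; cmd=(14.500, -11.000, 65.000°) → follower=(22.500, -22.000, 76.000°)
step 1: Δleader=(6.000, -7.000, -39.000°), engaged; cmd=(17.500, -3.500, -56.500°) → follower=(40.000, -25.500, 19.500°)
step 2: Δleader=(24.000, 22.000, 8.000°), engaged; cmd=(71.500, 11.000, 14.000°) → follower=(111.500, -14.500, 33.500°)
step 3: Δleader=(-16.000, -13.000, -1.000°), engaged; cmd=(-48.500, -6.500, 0.500°) → follower=(63.000, -21.000, 34.000°)
step 4: Δleader=(16.000, -23.000, 4.000°), engaged; cmd=(47.500, -11.500, 8.000°) → follower=(110.500, -32.500, 42.000°)
step 5: Δleader=(10.000, -5.000, 34.000°), disengaged; cmd=(0,0,0) → follower holds at (110.500, -32.500, 42.000°)
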